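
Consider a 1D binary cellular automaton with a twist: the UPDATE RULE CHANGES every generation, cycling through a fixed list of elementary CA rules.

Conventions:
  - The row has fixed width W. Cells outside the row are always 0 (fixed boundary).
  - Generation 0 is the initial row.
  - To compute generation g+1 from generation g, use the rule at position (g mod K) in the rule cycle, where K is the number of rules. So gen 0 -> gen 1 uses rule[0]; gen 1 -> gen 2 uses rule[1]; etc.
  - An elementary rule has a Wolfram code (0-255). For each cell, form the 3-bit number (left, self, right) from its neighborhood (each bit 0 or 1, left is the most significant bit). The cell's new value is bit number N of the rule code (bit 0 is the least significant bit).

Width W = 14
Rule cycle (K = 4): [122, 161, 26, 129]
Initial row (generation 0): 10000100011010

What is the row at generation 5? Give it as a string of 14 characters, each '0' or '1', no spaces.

Gen 0: 10000100011010
Gen 1 (rule 122): 01001010111101
Gen 2 (rule 161): 00000101011010
Gen 3 (rule 26): 00001000010001
Gen 4 (rule 129): 11100011000100
Gen 5 (rule 122): 10110111101010

Answer: 10110111101010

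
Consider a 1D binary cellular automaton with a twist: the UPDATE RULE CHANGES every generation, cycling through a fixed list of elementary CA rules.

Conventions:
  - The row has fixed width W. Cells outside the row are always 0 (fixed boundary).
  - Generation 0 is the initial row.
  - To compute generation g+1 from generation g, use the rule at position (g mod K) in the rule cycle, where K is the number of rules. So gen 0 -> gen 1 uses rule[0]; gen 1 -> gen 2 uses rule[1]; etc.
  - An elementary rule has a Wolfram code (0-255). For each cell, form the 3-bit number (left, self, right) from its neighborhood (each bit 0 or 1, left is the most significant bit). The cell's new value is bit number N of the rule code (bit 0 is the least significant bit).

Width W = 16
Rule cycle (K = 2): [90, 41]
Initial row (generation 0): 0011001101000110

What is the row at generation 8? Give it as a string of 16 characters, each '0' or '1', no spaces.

Answer: 1000101001111111

Derivation:
Gen 0: 0011001101000110
Gen 1 (rule 90): 0111111100101111
Gen 2 (rule 41): 0100000000011000
Gen 3 (rule 90): 1010000000111100
Gen 4 (rule 41): 0100111110100001
Gen 5 (rule 90): 1011100010010010
Gen 6 (rule 41): 0110001000000000
Gen 7 (rule 90): 1111010100000000
Gen 8 (rule 41): 1000101001111111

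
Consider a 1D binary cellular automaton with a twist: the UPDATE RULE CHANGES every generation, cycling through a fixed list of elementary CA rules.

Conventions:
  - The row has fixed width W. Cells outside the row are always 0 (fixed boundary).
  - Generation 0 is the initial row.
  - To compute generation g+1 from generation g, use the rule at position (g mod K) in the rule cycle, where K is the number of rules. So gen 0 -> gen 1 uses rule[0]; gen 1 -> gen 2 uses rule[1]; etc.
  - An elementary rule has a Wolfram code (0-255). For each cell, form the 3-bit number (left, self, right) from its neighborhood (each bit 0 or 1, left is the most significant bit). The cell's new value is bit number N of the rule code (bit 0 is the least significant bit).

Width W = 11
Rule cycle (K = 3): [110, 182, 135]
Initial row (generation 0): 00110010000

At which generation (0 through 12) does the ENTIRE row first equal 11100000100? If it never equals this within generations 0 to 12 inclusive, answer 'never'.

Answer: 7

Derivation:
Gen 0: 00110010000
Gen 1 (rule 110): 01110110000
Gen 2 (rule 182): 10101001000
Gen 3 (rule 135): 10101011011
Gen 4 (rule 110): 11111111111
Gen 5 (rule 182): 01111111110
Gen 6 (rule 135): 10111111100
Gen 7 (rule 110): 11100000100
Gen 8 (rule 182): 01010001110
Gen 9 (rule 135): 11010110100
Gen 10 (rule 110): 11111111100
Gen 11 (rule 182): 01111111010
Gen 12 (rule 135): 10111110010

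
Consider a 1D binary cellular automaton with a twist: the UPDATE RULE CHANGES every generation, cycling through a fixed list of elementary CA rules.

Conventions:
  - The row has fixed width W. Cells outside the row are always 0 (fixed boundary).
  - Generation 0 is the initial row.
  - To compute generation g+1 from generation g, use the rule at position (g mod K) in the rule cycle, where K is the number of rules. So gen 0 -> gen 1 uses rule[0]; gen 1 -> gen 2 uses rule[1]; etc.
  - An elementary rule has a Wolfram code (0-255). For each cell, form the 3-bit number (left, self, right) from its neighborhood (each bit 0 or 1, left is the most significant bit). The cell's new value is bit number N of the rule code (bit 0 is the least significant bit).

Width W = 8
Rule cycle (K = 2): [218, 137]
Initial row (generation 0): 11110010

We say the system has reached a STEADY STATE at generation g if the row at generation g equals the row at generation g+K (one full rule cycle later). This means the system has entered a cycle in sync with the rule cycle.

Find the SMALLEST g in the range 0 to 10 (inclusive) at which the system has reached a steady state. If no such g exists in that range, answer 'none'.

Answer: 5

Derivation:
Gen 0: 11110010
Gen 1 (rule 218): 11111101
Gen 2 (rule 137): 11111000
Gen 3 (rule 218): 11111100
Gen 4 (rule 137): 11111001
Gen 5 (rule 218): 11111110
Gen 6 (rule 137): 11111100
Gen 7 (rule 218): 11111110
Gen 8 (rule 137): 11111100
Gen 9 (rule 218): 11111110
Gen 10 (rule 137): 11111100
Gen 11 (rule 218): 11111110
Gen 12 (rule 137): 11111100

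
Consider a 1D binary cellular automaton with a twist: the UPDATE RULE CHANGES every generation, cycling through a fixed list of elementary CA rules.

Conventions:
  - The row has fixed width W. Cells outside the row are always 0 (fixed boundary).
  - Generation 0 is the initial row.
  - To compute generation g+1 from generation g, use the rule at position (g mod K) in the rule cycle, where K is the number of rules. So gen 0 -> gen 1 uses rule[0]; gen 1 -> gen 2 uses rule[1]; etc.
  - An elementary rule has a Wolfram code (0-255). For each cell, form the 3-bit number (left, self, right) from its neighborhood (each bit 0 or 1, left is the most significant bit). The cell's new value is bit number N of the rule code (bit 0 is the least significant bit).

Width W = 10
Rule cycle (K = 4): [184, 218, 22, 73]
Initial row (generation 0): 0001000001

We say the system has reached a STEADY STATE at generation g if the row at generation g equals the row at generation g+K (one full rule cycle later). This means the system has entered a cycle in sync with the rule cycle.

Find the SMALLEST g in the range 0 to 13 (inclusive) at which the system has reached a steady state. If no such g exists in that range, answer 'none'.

Gen 0: 0001000001
Gen 1 (rule 184): 0000100000
Gen 2 (rule 218): 0001010000
Gen 3 (rule 22): 0011011000
Gen 4 (rule 73): 1011011011
Gen 5 (rule 184): 0110110110
Gen 6 (rule 218): 1110110111
Gen 7 (rule 22): 0000000000
Gen 8 (rule 73): 1111111111
Gen 9 (rule 184): 1111111110
Gen 10 (rule 218): 1111111111
Gen 11 (rule 22): 0000000000
Gen 12 (rule 73): 1111111111
Gen 13 (rule 184): 1111111110
Gen 14 (rule 218): 1111111111
Gen 15 (rule 22): 0000000000
Gen 16 (rule 73): 1111111111
Gen 17 (rule 184): 1111111110

Answer: 7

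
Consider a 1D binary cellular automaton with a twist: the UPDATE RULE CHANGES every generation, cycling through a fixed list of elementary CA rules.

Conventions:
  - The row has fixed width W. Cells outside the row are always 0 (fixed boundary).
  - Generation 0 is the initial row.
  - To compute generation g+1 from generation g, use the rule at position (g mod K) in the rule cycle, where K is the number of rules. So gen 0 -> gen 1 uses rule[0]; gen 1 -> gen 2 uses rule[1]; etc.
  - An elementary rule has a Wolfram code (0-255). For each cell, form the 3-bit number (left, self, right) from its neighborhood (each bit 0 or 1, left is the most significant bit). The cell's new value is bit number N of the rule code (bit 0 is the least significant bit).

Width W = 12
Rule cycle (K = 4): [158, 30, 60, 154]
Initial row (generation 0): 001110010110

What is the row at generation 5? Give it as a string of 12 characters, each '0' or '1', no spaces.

Gen 0: 001110010110
Gen 1 (rule 158): 011101110101
Gen 2 (rule 30): 110001000101
Gen 3 (rule 60): 101001100111
Gen 4 (rule 154): 000111011110
Gen 5 (rule 158): 001110011101

Answer: 001110011101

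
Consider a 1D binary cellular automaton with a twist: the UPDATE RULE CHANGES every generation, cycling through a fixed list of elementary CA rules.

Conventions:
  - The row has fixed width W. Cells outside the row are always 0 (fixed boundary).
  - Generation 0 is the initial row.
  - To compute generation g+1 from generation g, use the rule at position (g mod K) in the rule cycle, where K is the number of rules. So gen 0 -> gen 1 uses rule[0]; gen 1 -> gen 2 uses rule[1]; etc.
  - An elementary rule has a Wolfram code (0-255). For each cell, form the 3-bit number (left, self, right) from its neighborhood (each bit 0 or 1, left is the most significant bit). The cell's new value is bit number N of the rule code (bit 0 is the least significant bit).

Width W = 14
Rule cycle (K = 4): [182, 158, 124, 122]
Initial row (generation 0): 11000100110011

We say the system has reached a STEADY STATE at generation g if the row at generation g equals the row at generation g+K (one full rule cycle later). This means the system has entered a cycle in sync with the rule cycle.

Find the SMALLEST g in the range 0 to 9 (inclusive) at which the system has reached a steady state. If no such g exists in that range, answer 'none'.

Gen 0: 11000100110011
Gen 1 (rule 182): 00101111001100
Gen 2 (rule 158): 01101110111010
Gen 3 (rule 124): 01111011101111
Gen 4 (rule 122): 11001110111001
Gen 5 (rule 182): 00110101010111
Gen 6 (rule 158): 01100101010110
Gen 7 (rule 124): 01110111111111
Gen 8 (rule 122): 11011100000001
Gen 9 (rule 182): 00101010000011
Gen 10 (rule 158): 01101011000110
Gen 11 (rule 124): 01111111100111
Gen 12 (rule 122): 11000000111101
Gen 13 (rule 182): 00100001011011

Answer: none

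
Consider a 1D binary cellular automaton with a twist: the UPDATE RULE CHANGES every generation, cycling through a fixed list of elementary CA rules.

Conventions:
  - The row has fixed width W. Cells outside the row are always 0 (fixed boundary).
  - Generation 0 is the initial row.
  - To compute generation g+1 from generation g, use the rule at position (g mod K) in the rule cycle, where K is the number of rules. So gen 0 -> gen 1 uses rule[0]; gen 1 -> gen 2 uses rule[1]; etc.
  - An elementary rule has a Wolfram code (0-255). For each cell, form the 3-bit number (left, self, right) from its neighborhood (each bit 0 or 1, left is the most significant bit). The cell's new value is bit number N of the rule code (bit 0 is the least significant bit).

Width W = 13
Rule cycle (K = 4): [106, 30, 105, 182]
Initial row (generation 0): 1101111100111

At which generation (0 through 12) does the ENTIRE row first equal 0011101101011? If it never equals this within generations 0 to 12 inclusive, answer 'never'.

Answer: never

Derivation:
Gen 0: 1101111100111
Gen 1 (rule 106): 1111000101101
Gen 2 (rule 30): 1000101101001
Gen 3 (rule 105): 0010011110000
Gen 4 (rule 182): 0111101101000
Gen 5 (rule 106): 1100111110000
Gen 6 (rule 30): 1011100001000
Gen 7 (rule 105): 0110101100011
Gen 8 (rule 182): 1001110010100
Gen 9 (rule 106): 0011010101000
Gen 10 (rule 30): 0110010101100
Gen 11 (rule 105): 0110001011101
Gen 12 (rule 182): 1001011101011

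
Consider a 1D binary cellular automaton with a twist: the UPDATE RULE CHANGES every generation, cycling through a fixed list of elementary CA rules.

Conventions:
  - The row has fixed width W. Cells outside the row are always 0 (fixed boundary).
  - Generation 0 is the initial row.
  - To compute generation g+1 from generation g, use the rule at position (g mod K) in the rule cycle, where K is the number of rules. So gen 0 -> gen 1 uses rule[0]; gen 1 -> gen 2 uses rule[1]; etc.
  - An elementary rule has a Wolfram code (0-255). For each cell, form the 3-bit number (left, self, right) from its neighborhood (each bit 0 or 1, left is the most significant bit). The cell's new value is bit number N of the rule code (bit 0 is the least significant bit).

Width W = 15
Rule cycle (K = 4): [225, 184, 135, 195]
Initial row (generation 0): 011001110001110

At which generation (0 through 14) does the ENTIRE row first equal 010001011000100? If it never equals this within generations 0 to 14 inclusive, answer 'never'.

Gen 0: 011001110001110
Gen 1 (rule 225): 001000110100110
Gen 2 (rule 184): 000100101010101
Gen 3 (rule 135): 111101101010101
Gen 4 (rule 195): 011100100000000
Gen 5 (rule 225): 001100001111111
Gen 6 (rule 184): 001010001111110
Gen 7 (rule 135): 111010110111100
Gen 8 (rule 195): 011000010011101
Gen 9 (rule 225): 001011000001110
Gen 10 (rule 184): 000110100001101
Gen 11 (rule 135): 111000101110001
Gen 12 (rule 195): 011011000110110
Gen 13 (rule 225): 001101010011010
Gen 14 (rule 184): 001010101010101

Answer: never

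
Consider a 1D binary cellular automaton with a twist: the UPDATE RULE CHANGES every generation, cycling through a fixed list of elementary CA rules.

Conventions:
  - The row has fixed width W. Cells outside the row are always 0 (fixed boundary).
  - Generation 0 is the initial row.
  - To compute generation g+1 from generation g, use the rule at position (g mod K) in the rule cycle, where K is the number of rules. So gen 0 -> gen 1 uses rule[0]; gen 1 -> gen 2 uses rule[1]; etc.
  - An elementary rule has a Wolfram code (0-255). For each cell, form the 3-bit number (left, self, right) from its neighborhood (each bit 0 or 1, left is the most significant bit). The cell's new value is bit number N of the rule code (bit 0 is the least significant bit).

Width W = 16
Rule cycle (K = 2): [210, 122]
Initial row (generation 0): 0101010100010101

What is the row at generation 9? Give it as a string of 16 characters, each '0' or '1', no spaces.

Answer: 1000000010000000

Derivation:
Gen 0: 0101010100010101
Gen 1 (rule 210): 1000000010100000
Gen 2 (rule 122): 0100000101010000
Gen 3 (rule 210): 1010001000001000
Gen 4 (rule 122): 0101010100010100
Gen 5 (rule 210): 1000000010100010
Gen 6 (rule 122): 0100000101010101
Gen 7 (rule 210): 1010001000000000
Gen 8 (rule 122): 0101010100000000
Gen 9 (rule 210): 1000000010000000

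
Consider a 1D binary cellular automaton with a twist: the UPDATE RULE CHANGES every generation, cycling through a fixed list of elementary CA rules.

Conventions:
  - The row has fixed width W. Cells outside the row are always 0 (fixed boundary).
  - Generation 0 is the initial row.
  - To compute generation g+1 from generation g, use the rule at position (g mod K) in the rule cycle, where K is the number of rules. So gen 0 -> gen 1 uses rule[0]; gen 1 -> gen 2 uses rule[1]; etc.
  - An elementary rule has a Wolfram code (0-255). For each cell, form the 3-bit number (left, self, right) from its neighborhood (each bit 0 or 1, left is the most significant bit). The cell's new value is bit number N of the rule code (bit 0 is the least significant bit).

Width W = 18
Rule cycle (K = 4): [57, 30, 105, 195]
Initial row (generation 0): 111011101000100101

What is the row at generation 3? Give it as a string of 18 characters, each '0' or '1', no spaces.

Answer: 100111011011000001

Derivation:
Gen 0: 111011101000100101
Gen 1 (rule 57): 100110010110010010
Gen 2 (rule 30): 111101110101111111
Gen 3 (rule 105): 100111011011000001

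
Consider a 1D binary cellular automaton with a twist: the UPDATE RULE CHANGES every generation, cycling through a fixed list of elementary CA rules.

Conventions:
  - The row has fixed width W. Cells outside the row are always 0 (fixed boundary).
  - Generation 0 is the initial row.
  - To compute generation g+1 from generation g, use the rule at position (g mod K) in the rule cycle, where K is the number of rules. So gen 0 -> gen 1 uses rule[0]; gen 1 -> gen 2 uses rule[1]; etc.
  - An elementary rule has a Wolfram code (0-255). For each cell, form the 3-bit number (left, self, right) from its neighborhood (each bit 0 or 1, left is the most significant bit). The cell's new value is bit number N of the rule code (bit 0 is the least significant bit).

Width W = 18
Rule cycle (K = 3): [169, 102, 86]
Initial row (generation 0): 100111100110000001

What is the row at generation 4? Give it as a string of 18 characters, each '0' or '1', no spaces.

Gen 0: 100111100110000001
Gen 1 (rule 169): 000111000100111100
Gen 2 (rule 102): 001001001101000100
Gen 3 (rule 86): 011111110101101110
Gen 4 (rule 169): 011111101011011100

Answer: 011111101011011100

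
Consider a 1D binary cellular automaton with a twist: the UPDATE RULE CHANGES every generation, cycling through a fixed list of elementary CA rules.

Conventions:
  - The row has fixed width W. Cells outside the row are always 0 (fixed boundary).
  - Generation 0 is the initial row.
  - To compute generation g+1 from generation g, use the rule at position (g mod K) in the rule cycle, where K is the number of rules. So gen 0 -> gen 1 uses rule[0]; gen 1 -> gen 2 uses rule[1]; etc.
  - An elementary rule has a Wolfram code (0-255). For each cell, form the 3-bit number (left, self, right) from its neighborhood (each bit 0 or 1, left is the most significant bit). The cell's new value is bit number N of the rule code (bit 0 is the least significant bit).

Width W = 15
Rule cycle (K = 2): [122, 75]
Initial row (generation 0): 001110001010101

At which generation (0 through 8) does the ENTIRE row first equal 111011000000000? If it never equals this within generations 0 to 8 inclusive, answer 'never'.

Answer: 2

Derivation:
Gen 0: 001110001010101
Gen 1 (rule 122): 011011010101010
Gen 2 (rule 75): 111011000000000
Gen 3 (rule 122): 101111100000000
Gen 4 (rule 75): 001000101111111
Gen 5 (rule 122): 010101011000001
Gen 6 (rule 75): 100000011011110
Gen 7 (rule 122): 010000111110011
Gen 8 (rule 75): 100111100010111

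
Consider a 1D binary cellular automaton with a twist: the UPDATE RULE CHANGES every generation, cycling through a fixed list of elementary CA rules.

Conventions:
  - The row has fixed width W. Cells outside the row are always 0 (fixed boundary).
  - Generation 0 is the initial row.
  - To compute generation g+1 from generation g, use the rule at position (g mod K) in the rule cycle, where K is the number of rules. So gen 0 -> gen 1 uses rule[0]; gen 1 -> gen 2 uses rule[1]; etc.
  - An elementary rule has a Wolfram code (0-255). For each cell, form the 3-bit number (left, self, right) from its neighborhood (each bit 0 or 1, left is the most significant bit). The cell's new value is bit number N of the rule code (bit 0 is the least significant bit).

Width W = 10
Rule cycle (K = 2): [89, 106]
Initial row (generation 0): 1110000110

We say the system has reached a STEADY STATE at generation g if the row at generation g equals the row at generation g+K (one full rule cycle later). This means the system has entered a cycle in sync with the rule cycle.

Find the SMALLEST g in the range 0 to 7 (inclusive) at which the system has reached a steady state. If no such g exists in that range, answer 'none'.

Gen 0: 1110000110
Gen 1 (rule 89): 1011110111
Gen 2 (rule 106): 0110011101
Gen 3 (rule 89): 0111010100
Gen 4 (rule 106): 1101101000
Gen 5 (rule 89): 1101100111
Gen 6 (rule 106): 1111101101
Gen 7 (rule 89): 1000101100
Gen 8 (rule 106): 0001011100
Gen 9 (rule 89): 1100010111

Answer: none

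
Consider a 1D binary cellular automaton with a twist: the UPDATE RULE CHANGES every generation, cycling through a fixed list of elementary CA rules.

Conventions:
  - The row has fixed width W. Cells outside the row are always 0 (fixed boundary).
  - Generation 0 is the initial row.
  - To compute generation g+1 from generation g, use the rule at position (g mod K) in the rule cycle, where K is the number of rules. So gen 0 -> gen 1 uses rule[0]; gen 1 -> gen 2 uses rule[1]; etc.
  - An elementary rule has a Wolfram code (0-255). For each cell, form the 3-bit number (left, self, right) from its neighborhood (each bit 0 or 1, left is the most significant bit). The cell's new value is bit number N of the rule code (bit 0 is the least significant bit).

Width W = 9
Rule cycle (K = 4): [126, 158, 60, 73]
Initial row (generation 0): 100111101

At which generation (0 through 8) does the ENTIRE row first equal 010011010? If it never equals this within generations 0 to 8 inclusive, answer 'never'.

Answer: never

Derivation:
Gen 0: 100111101
Gen 1 (rule 126): 111100111
Gen 2 (rule 158): 111011110
Gen 3 (rule 60): 100110001
Gen 4 (rule 73): 000110100
Gen 5 (rule 126): 001111110
Gen 6 (rule 158): 011111101
Gen 7 (rule 60): 010000011
Gen 8 (rule 73): 000111011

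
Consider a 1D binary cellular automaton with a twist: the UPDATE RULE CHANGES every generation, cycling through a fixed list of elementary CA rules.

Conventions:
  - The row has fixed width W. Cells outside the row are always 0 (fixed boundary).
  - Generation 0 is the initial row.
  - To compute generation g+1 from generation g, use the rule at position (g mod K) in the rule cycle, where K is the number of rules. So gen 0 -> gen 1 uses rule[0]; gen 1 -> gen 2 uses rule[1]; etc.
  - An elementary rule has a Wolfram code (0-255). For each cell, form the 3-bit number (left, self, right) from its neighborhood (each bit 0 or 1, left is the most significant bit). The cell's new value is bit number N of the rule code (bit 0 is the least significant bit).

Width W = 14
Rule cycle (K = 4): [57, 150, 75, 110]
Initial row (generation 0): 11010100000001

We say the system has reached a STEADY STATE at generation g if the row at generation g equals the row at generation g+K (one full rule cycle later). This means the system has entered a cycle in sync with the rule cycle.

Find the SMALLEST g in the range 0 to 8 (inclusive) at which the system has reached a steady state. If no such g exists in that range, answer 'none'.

Gen 0: 11010100000001
Gen 1 (rule 57): 10101011111100
Gen 2 (rule 150): 10101001111010
Gen 3 (rule 75): 00000011001000
Gen 4 (rule 110): 00000111011000
Gen 5 (rule 57): 11110100110111
Gen 6 (rule 150): 01100111000010
Gen 7 (rule 75): 11101101011100
Gen 8 (rule 110): 10111111110100
Gen 9 (rule 57): 01100000001011
Gen 10 (rule 150): 10010000011000
Gen 11 (rule 75): 00100111111011
Gen 12 (rule 110): 01101100001111

Answer: none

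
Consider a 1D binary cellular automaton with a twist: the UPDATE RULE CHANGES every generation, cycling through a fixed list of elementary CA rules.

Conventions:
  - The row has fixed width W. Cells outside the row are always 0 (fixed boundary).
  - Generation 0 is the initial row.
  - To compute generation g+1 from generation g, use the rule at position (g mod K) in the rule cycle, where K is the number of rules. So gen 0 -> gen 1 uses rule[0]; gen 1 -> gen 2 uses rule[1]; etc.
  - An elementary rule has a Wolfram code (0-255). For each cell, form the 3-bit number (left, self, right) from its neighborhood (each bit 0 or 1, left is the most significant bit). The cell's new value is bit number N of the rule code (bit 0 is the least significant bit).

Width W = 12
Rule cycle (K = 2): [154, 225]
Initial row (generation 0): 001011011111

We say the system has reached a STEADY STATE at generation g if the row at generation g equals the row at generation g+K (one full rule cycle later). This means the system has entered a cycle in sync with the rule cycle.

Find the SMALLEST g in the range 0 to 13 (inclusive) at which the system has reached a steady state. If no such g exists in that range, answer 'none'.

Answer: none

Derivation:
Gen 0: 001011011111
Gen 1 (rule 154): 010010011110
Gen 2 (rule 225): 000000001110
Gen 3 (rule 154): 000000011101
Gen 4 (rule 225): 111111001110
Gen 5 (rule 154): 111110111101
Gen 6 (rule 225): 011111011110
Gen 7 (rule 154): 111110011101
Gen 8 (rule 225): 011110001110
Gen 9 (rule 154): 111101011101
Gen 10 (rule 225): 011110101110
Gen 11 (rule 154): 111100001101
Gen 12 (rule 225): 011101100110
Gen 13 (rule 154): 111001011101
Gen 14 (rule 225): 011000101110
Gen 15 (rule 154): 110101001101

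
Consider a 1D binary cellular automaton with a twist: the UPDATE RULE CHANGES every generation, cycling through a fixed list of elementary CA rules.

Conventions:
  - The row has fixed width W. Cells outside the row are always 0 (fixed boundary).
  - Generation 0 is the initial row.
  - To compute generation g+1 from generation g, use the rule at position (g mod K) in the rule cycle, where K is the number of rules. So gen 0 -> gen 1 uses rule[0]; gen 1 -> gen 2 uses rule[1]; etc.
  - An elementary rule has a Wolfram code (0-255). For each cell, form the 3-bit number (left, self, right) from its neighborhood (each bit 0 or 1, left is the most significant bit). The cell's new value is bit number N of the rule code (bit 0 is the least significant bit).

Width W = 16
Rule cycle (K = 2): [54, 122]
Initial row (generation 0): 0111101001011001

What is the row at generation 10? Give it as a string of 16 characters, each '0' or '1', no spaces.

Answer: 0000101101000111

Derivation:
Gen 0: 0111101001011001
Gen 1 (rule 54): 1000011111100111
Gen 2 (rule 122): 0100110000111101
Gen 3 (rule 54): 1111001001000011
Gen 4 (rule 122): 1001110110100111
Gen 5 (rule 54): 1110001001111000
Gen 6 (rule 122): 1011010111001100
Gen 7 (rule 54): 1100111000110010
Gen 8 (rule 122): 1111101101111101
Gen 9 (rule 54): 0000010010000011
Gen 10 (rule 122): 0000101101000111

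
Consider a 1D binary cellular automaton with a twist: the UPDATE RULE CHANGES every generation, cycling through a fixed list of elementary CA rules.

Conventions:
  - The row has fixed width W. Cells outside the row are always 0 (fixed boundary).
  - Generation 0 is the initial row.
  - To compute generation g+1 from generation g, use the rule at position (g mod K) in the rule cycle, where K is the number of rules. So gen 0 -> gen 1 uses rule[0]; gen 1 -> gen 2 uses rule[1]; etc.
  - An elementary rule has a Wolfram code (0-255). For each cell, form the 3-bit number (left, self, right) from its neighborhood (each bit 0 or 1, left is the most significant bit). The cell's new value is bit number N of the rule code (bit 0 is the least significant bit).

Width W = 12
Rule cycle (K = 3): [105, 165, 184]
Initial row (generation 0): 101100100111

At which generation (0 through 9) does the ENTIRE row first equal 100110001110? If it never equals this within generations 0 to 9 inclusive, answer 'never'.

Gen 0: 101100100111
Gen 1 (rule 105): 011100000101
Gen 2 (rule 165): 001001110111
Gen 3 (rule 184): 000101101110
Gen 4 (rule 105): 110011111010
Gen 5 (rule 165): 000001110110
Gen 6 (rule 184): 000001101101
Gen 7 (rule 105): 111101111110
Gen 8 (rule 165): 011010111100
Gen 9 (rule 184): 010101111010

Answer: never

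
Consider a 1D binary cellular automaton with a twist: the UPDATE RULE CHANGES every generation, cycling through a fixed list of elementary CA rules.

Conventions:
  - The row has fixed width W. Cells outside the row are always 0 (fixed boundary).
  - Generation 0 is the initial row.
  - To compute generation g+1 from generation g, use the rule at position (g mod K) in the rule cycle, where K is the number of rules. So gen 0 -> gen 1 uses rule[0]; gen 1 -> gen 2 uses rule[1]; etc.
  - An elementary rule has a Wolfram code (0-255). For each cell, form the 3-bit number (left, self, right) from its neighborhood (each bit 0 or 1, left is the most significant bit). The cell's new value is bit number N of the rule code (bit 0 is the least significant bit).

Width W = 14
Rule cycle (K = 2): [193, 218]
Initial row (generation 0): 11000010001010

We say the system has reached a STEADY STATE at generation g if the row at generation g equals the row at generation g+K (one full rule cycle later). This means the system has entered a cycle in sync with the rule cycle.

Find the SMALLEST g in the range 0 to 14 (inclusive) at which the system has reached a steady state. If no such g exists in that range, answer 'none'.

Gen 0: 11000010001010
Gen 1 (rule 193): 01011000100000
Gen 2 (rule 218): 10011101010000
Gen 3 (rule 193): 00001100000111
Gen 4 (rule 218): 00011110001111
Gen 5 (rule 193): 11001110100111
Gen 6 (rule 218): 11111110011111
Gen 7 (rule 193): 01111110001111
Gen 8 (rule 218): 11111111011111
Gen 9 (rule 193): 01111111001111
Gen 10 (rule 218): 11111111111111
Gen 11 (rule 193): 01111111111111
Gen 12 (rule 218): 11111111111111
Gen 13 (rule 193): 01111111111111
Gen 14 (rule 218): 11111111111111
Gen 15 (rule 193): 01111111111111
Gen 16 (rule 218): 11111111111111

Answer: 10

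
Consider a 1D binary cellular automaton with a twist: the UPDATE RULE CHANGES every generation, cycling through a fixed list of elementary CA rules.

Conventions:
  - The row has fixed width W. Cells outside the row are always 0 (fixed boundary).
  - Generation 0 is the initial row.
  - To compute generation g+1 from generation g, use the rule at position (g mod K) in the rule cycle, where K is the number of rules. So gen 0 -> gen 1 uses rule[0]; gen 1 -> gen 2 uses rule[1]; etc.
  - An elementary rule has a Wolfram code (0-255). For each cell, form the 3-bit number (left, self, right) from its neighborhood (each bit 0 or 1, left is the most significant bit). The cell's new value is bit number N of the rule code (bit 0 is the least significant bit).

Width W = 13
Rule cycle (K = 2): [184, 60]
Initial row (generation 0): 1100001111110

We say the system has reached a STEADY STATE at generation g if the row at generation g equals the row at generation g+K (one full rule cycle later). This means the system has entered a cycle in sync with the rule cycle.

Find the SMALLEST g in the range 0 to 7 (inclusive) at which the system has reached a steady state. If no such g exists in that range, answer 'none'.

Answer: none

Derivation:
Gen 0: 1100001111110
Gen 1 (rule 184): 1010001111101
Gen 2 (rule 60): 1111001000011
Gen 3 (rule 184): 1110100100010
Gen 4 (rule 60): 1001110110011
Gen 5 (rule 184): 0101101101010
Gen 6 (rule 60): 0111011011111
Gen 7 (rule 184): 0110110111110
Gen 8 (rule 60): 0101101100001
Gen 9 (rule 184): 0011011010000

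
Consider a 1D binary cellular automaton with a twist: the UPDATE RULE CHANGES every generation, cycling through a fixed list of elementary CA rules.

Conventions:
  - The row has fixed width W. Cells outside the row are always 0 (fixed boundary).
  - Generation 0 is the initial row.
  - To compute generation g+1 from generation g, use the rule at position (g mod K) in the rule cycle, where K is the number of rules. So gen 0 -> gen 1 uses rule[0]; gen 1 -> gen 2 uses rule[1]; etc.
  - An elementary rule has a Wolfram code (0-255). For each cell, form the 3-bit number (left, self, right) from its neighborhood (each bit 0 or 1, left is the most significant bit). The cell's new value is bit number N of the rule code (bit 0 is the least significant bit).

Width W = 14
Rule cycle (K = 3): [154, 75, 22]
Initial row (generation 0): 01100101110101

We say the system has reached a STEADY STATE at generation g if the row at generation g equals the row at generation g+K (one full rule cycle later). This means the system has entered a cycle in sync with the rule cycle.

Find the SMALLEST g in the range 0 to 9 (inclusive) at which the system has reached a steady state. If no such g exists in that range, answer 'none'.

Answer: 3

Derivation:
Gen 0: 01100101110101
Gen 1 (rule 154): 11011001100000
Gen 2 (rule 75): 11011011101111
Gen 3 (rule 22): 00000000000000
Gen 4 (rule 154): 00000000000000
Gen 5 (rule 75): 11111111111111
Gen 6 (rule 22): 00000000000000
Gen 7 (rule 154): 00000000000000
Gen 8 (rule 75): 11111111111111
Gen 9 (rule 22): 00000000000000
Gen 10 (rule 154): 00000000000000
Gen 11 (rule 75): 11111111111111
Gen 12 (rule 22): 00000000000000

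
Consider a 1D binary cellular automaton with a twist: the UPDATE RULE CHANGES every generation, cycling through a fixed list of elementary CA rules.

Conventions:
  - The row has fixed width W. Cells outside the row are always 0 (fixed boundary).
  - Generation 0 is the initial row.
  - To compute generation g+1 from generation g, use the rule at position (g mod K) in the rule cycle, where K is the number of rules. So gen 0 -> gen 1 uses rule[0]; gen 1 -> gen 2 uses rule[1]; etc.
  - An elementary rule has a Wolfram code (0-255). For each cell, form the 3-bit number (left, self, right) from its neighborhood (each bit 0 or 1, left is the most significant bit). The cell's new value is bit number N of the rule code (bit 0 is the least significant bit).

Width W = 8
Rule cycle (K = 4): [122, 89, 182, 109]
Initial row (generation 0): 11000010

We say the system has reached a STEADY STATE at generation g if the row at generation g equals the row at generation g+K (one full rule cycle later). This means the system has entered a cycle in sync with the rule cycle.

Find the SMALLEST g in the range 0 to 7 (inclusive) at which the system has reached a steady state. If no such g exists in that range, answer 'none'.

Gen 0: 11000010
Gen 1 (rule 122): 11100101
Gen 2 (rule 89): 10110000
Gen 3 (rule 182): 11001000
Gen 4 (rule 109): 11001011
Gen 5 (rule 122): 11110111
Gen 6 (rule 89): 10010101
Gen 7 (rule 182): 11111111
Gen 8 (rule 109): 10000001
Gen 9 (rule 122): 01000010
Gen 10 (rule 89): 00111001
Gen 11 (rule 182): 01010111

Answer: none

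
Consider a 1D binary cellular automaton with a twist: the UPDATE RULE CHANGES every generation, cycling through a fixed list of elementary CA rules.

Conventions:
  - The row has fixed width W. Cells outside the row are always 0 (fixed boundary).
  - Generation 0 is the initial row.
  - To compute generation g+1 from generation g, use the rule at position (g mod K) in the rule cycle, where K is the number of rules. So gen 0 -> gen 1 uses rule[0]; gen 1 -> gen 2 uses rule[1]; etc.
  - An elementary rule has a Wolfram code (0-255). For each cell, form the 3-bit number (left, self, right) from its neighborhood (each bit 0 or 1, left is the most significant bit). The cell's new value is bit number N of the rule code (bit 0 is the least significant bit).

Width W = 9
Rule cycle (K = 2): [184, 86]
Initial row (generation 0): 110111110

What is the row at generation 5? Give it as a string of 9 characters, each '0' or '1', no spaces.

Gen 0: 110111110
Gen 1 (rule 184): 101111101
Gen 2 (rule 86): 100000101
Gen 3 (rule 184): 010000010
Gen 4 (rule 86): 111000111
Gen 5 (rule 184): 110100110

Answer: 110100110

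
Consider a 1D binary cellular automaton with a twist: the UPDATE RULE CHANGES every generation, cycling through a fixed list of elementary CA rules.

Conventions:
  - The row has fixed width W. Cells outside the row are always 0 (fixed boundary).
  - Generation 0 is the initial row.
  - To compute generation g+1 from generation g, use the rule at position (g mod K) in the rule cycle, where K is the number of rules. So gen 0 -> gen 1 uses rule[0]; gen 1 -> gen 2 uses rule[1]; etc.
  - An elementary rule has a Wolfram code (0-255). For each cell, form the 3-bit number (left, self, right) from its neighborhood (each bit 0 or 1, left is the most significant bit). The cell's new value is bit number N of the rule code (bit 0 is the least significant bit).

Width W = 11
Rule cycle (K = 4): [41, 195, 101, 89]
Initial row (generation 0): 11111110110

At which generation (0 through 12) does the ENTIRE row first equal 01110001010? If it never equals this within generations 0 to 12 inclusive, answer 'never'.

Gen 0: 11111110110
Gen 1 (rule 41): 10000001100
Gen 2 (rule 195): 00111110101
Gen 3 (rule 101): 10000011111
Gen 4 (rule 89): 01111010001
Gen 5 (rule 41): 01000100100
Gen 6 (rule 195): 10011001001
Gen 7 (rule 101): 10001001001
Gen 8 (rule 89): 01100100100
Gen 9 (rule 41): 01000000001
Gen 10 (rule 195): 10011111110
Gen 11 (rule 101): 10000000010
Gen 12 (rule 89): 01111111001

Answer: never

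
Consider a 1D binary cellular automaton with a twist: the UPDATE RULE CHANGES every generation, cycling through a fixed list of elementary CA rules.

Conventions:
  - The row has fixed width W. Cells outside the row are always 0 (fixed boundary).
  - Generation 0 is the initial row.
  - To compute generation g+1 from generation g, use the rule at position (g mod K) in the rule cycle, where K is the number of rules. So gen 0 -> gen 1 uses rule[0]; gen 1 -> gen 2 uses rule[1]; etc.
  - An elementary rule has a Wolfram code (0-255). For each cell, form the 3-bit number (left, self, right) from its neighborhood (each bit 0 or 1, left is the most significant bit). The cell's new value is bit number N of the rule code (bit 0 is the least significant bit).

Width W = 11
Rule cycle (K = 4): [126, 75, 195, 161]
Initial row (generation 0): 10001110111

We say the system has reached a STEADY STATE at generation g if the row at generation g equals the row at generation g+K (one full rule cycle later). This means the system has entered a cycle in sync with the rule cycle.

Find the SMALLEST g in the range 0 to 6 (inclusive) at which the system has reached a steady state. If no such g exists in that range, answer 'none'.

Answer: none

Derivation:
Gen 0: 10001110111
Gen 1 (rule 126): 11011011101
Gen 2 (rule 75): 11011010100
Gen 3 (rule 195): 01001000001
Gen 4 (rule 161): 00000011100
Gen 5 (rule 126): 00000110110
Gen 6 (rule 75): 11111110110
Gen 7 (rule 195): 01111110010
Gen 8 (rule 161): 00111100000
Gen 9 (rule 126): 01100110000
Gen 10 (rule 75): 11101110111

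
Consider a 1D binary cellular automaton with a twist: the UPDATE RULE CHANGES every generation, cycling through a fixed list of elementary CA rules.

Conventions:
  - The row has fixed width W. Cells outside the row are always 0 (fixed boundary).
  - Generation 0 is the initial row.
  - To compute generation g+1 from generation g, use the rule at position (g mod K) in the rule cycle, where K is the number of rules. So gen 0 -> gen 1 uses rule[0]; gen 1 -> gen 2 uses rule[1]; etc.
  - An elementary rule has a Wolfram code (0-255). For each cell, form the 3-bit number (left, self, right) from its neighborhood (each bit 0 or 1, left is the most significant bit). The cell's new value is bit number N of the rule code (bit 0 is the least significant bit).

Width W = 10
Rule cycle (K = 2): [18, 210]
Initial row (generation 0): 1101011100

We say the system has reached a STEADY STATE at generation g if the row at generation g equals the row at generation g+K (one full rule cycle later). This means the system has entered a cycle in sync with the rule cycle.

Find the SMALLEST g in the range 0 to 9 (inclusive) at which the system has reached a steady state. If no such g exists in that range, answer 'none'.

Answer: none

Derivation:
Gen 0: 1101011100
Gen 1 (rule 18): 0000000010
Gen 2 (rule 210): 0000000101
Gen 3 (rule 18): 0000001000
Gen 4 (rule 210): 0000010100
Gen 5 (rule 18): 0000100010
Gen 6 (rule 210): 0001010101
Gen 7 (rule 18): 0010000000
Gen 8 (rule 210): 0101000000
Gen 9 (rule 18): 1000100000
Gen 10 (rule 210): 0101010000
Gen 11 (rule 18): 1000001000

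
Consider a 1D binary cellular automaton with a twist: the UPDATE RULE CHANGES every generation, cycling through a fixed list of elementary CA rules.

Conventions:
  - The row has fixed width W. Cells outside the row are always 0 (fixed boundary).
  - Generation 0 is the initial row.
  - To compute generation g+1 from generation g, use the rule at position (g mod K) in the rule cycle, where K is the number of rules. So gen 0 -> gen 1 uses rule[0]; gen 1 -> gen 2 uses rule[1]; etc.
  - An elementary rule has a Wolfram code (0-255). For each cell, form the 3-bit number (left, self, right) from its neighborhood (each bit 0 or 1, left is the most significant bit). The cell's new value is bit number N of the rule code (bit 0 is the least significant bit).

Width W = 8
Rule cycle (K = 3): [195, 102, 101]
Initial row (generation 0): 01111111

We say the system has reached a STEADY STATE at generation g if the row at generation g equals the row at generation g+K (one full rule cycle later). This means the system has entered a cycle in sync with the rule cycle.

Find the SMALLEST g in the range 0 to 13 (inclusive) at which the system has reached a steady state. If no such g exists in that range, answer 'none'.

Gen 0: 01111111
Gen 1 (rule 195): 10111111
Gen 2 (rule 102): 11000001
Gen 3 (rule 101): 01011101
Gen 4 (rule 195): 10001100
Gen 5 (rule 102): 10010100
Gen 6 (rule 101): 10011101
Gen 7 (rule 195): 00101100
Gen 8 (rule 102): 01110100
Gen 9 (rule 101): 00011101
Gen 10 (rule 195): 11101100
Gen 11 (rule 102): 00110100
Gen 12 (rule 101): 10011101
Gen 13 (rule 195): 00101100
Gen 14 (rule 102): 01110100
Gen 15 (rule 101): 00011101
Gen 16 (rule 195): 11101100

Answer: none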